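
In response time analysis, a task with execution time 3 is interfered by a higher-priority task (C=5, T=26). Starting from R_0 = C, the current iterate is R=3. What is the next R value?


R_next = C + ceil(R_prev / T_hp) * C_hp
ceil(3 / 26) = ceil(0.1154) = 1
Interference = 1 * 5 = 5
R_next = 3 + 5 = 8

8


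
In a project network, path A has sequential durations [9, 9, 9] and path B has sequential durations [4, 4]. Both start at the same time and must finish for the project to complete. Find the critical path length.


Path A total = 9 + 9 + 9 = 27
Path B total = 4 + 4 = 8
Critical path = longest path = max(27, 8) = 27

27


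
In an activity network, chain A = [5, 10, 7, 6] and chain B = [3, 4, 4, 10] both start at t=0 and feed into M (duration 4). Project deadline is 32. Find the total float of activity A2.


Forward pass: ES(A2) = sum of predecessors on chain A = 5
EF = ES + duration = 5 + 10 = 15
Backward pass: LF(M) = deadline = 32; LS(M) = 32 - 4 = 28
LF(A2) = LS(M) - sum(successors on chain A) = 28 - 13 = 15
LS = LF - duration = 15 - 10 = 5
Total float = LS - ES = 5 - 5 = 0

0


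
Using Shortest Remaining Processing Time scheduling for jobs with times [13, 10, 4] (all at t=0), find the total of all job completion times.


Since all jobs arrive at t=0, SRPT equals SPT ordering.
SPT order: [4, 10, 13]
Completion times:
  Job 1: p=4, C=4
  Job 2: p=10, C=14
  Job 3: p=13, C=27
Total completion time = 4 + 14 + 27 = 45

45


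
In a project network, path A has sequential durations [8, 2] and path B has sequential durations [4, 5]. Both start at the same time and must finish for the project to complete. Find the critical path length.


Path A total = 8 + 2 = 10
Path B total = 4 + 5 = 9
Critical path = longest path = max(10, 9) = 10

10


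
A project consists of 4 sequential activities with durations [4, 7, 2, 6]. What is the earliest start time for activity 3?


Activity 3 starts after activities 1 through 2 complete.
Predecessor durations: [4, 7]
ES = 4 + 7 = 11

11


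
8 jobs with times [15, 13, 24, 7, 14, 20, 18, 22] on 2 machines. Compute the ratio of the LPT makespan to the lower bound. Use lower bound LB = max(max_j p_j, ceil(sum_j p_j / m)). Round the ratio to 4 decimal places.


LPT order: [24, 22, 20, 18, 15, 14, 13, 7]
Machine loads after assignment: [64, 69]
LPT makespan = 69
Lower bound = max(max_job, ceil(total/2)) = max(24, 67) = 67
Ratio = 69 / 67 = 1.0299

1.0299


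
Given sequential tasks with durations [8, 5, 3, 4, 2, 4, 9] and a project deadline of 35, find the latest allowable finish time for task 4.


LF(activity 4) = deadline - sum of successor durations
Successors: activities 5 through 7 with durations [2, 4, 9]
Sum of successor durations = 15
LF = 35 - 15 = 20

20


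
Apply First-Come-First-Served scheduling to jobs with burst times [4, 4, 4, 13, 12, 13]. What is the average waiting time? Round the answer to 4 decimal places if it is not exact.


FCFS order (as given): [4, 4, 4, 13, 12, 13]
Waiting times:
  Job 1: wait = 0
  Job 2: wait = 4
  Job 3: wait = 8
  Job 4: wait = 12
  Job 5: wait = 25
  Job 6: wait = 37
Sum of waiting times = 86
Average waiting time = 86/6 = 14.3333

14.3333


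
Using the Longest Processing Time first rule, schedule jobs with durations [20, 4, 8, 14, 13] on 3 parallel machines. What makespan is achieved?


Sort jobs in decreasing order (LPT): [20, 14, 13, 8, 4]
Assign each job to the least loaded machine:
  Machine 1: jobs [20], load = 20
  Machine 2: jobs [14, 4], load = 18
  Machine 3: jobs [13, 8], load = 21
Makespan = max load = 21

21


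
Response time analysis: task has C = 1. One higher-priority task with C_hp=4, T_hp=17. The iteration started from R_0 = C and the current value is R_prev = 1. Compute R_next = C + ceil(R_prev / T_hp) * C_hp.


R_next = C + ceil(R_prev / T_hp) * C_hp
ceil(1 / 17) = ceil(0.0588) = 1
Interference = 1 * 4 = 4
R_next = 1 + 4 = 5

5


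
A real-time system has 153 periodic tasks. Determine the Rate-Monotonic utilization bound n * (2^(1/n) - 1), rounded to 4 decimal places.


Compute 2^(1/153) = 1.0045406514
Subtract 1: 1.0045406514 - 1 = 0.0045406514
Multiply by n: 153 * 0.0045406514 = 0.6947196642
Round to 4 dp: 0.6947

0.6947


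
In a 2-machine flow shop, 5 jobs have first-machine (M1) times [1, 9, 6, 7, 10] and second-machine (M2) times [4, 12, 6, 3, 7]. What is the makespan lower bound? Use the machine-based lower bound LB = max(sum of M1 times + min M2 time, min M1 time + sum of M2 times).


LB1 = sum(M1 times) + min(M2 times) = 33 + 3 = 36
LB2 = min(M1 times) + sum(M2 times) = 1 + 32 = 33
Lower bound = max(LB1, LB2) = max(36, 33) = 36

36


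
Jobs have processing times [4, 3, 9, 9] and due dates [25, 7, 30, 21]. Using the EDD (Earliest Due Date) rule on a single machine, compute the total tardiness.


Sort by due date (EDD order): [(3, 7), (9, 21), (4, 25), (9, 30)]
Compute completion times and tardiness:
  Job 1: p=3, d=7, C=3, tardiness=max(0,3-7)=0
  Job 2: p=9, d=21, C=12, tardiness=max(0,12-21)=0
  Job 3: p=4, d=25, C=16, tardiness=max(0,16-25)=0
  Job 4: p=9, d=30, C=25, tardiness=max(0,25-30)=0
Total tardiness = 0

0


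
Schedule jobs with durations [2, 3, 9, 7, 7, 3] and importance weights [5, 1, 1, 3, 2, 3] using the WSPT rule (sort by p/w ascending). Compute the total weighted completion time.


Compute p/w ratios and sort ascending (WSPT): [(2, 5), (3, 3), (7, 3), (3, 1), (7, 2), (9, 1)]
Compute weighted completion times:
  Job (p=2,w=5): C=2, w*C=5*2=10
  Job (p=3,w=3): C=5, w*C=3*5=15
  Job (p=7,w=3): C=12, w*C=3*12=36
  Job (p=3,w=1): C=15, w*C=1*15=15
  Job (p=7,w=2): C=22, w*C=2*22=44
  Job (p=9,w=1): C=31, w*C=1*31=31
Total weighted completion time = 151

151


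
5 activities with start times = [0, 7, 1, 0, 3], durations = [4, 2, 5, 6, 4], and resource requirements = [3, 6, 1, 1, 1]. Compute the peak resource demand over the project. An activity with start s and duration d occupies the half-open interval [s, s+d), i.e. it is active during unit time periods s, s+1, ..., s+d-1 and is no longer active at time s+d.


Each activity i is active on [start_i, start_i + duration_i).
Compute total resource usage per time slot:
  t=0: active resources = [3, 1], total = 4
  t=1: active resources = [3, 1, 1], total = 5
  t=2: active resources = [3, 1, 1], total = 5
  t=3: active resources = [3, 1, 1, 1], total = 6
  t=4: active resources = [1, 1, 1], total = 3
  t=5: active resources = [1, 1, 1], total = 3
  t=6: active resources = [1], total = 1
  t=7: active resources = [6], total = 6
  t=8: active resources = [6], total = 6
Peak resource demand = 6

6


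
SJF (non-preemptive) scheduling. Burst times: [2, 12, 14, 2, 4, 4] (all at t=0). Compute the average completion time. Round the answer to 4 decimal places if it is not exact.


SJF order (ascending): [2, 2, 4, 4, 12, 14]
Completion times:
  Job 1: burst=2, C=2
  Job 2: burst=2, C=4
  Job 3: burst=4, C=8
  Job 4: burst=4, C=12
  Job 5: burst=12, C=24
  Job 6: burst=14, C=38
Average completion = 88/6 = 14.6667

14.6667


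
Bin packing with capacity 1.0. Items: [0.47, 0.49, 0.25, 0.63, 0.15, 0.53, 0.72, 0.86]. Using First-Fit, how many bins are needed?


Place items sequentially using First-Fit:
  Item 0.47 -> new Bin 1
  Item 0.49 -> Bin 1 (now 0.96)
  Item 0.25 -> new Bin 2
  Item 0.63 -> Bin 2 (now 0.88)
  Item 0.15 -> new Bin 3
  Item 0.53 -> Bin 3 (now 0.68)
  Item 0.72 -> new Bin 4
  Item 0.86 -> new Bin 5
Total bins used = 5

5


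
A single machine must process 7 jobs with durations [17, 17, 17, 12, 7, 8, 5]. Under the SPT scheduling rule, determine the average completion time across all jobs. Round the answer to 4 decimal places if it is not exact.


Sort jobs by processing time (SPT order): [5, 7, 8, 12, 17, 17, 17]
Compute completion times sequentially:
  Job 1: processing = 5, completes at 5
  Job 2: processing = 7, completes at 12
  Job 3: processing = 8, completes at 20
  Job 4: processing = 12, completes at 32
  Job 5: processing = 17, completes at 49
  Job 6: processing = 17, completes at 66
  Job 7: processing = 17, completes at 83
Sum of completion times = 267
Average completion time = 267/7 = 38.1429

38.1429


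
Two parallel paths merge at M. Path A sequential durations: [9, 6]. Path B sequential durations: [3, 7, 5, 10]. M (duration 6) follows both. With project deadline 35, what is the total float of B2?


Forward pass: ES(B2) = sum of predecessors on chain B = 3
EF = ES + duration = 3 + 7 = 10
Backward pass: LF(M) = deadline = 35; LS(M) = 35 - 6 = 29
LF(B2) = LS(M) - sum(successors on chain B) = 29 - 15 = 14
LS = LF - duration = 14 - 7 = 7
Total float = LS - ES = 7 - 3 = 4

4


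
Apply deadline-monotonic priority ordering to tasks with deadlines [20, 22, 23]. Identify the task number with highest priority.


Sort tasks by relative deadline (ascending):
  Task 1: deadline = 20
  Task 2: deadline = 22
  Task 3: deadline = 23
Priority order (highest first): [1, 2, 3]
Highest priority task = 1

1


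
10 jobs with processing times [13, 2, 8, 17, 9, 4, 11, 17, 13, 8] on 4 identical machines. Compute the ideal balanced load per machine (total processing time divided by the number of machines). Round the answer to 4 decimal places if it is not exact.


Total processing time = 13 + 2 + 8 + 17 + 9 + 4 + 11 + 17 + 13 + 8 = 102
Number of machines = 4
Ideal balanced load = 102 / 4 = 25.5

25.5


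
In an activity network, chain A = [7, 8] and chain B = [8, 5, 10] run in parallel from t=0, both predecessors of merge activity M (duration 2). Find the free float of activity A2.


ES(A2) = sum of predecessors on chain A = 7
EF(A2) = ES + duration = 7 + 8 = 15
Successor of A2 is M. ES(M) = max(sum(A), sum(B)) = max(15, 23) = 23
Free float = ES(successor) - EF(current) = 23 - 15 = 8

8


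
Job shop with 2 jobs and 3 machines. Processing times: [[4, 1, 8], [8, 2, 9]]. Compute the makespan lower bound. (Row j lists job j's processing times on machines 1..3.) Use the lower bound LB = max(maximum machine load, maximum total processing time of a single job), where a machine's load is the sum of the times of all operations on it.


Machine loads:
  Machine 1: 4 + 8 = 12
  Machine 2: 1 + 2 = 3
  Machine 3: 8 + 9 = 17
Max machine load = 17
Job totals:
  Job 1: 13
  Job 2: 19
Max job total = 19
Lower bound = max(17, 19) = 19

19


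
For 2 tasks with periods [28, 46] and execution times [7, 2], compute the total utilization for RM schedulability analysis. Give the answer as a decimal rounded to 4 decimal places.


Compute individual utilizations (exact fractions):
  Task 1: C/T = 7/28 = 1/4 (approx. 0.25)
  Task 2: C/T = 2/46 = 1/23 (approx. 0.0435)
Total utilization U = 1/4 + 1/23 = 27/92
Rounded to 4 decimal places: U = 0.2935
RM (Liu & Layland) bound for 2 tasks = 0.828427; compare with U = 27/92 (approx. 0.293478)
U <= bound, so schedulable by RM sufficient condition.

0.2935


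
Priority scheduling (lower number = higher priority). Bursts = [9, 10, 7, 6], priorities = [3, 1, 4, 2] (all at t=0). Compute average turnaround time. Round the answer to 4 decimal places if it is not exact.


Sort by priority (ascending = highest first):
Order: [(1, 10), (2, 6), (3, 9), (4, 7)]
Completion times:
  Priority 1, burst=10, C=10
  Priority 2, burst=6, C=16
  Priority 3, burst=9, C=25
  Priority 4, burst=7, C=32
Average turnaround = 83/4 = 20.75

20.75


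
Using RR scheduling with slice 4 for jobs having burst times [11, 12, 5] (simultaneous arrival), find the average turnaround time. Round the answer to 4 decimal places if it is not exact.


Time quantum = 4
Execution trace:
  J1 runs 4 units, time = 4
  J2 runs 4 units, time = 8
  J3 runs 4 units, time = 12
  J1 runs 4 units, time = 16
  J2 runs 4 units, time = 20
  J3 runs 1 units, time = 21
  J1 runs 3 units, time = 24
  J2 runs 4 units, time = 28
Finish times: [24, 28, 21]
Average turnaround = 73/3 = 24.3333

24.3333


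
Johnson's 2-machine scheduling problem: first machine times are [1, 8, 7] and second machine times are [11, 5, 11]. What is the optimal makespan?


Apply Johnson's rule:
  Group 1 (a <= b): [(1, 1, 11), (3, 7, 11)]
  Group 2 (a > b): [(2, 8, 5)]
Optimal job order: [1, 3, 2]
Schedule:
  Job 1: M1 done at 1, M2 done at 12
  Job 3: M1 done at 8, M2 done at 23
  Job 2: M1 done at 16, M2 done at 28
Makespan = 28

28


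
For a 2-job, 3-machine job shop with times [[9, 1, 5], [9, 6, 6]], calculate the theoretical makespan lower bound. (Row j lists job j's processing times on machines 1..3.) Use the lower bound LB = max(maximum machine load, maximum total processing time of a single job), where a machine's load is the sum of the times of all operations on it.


Machine loads:
  Machine 1: 9 + 9 = 18
  Machine 2: 1 + 6 = 7
  Machine 3: 5 + 6 = 11
Max machine load = 18
Job totals:
  Job 1: 15
  Job 2: 21
Max job total = 21
Lower bound = max(18, 21) = 21

21


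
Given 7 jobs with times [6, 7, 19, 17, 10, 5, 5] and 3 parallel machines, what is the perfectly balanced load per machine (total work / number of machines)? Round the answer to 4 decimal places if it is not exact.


Total processing time = 6 + 7 + 19 + 17 + 10 + 5 + 5 = 69
Number of machines = 3
Ideal balanced load = 69 / 3 = 23.0

23.0


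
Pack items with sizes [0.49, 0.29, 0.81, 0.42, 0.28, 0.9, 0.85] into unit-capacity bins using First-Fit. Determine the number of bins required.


Place items sequentially using First-Fit:
  Item 0.49 -> new Bin 1
  Item 0.29 -> Bin 1 (now 0.78)
  Item 0.81 -> new Bin 2
  Item 0.42 -> new Bin 3
  Item 0.28 -> Bin 3 (now 0.7)
  Item 0.9 -> new Bin 4
  Item 0.85 -> new Bin 5
Total bins used = 5

5


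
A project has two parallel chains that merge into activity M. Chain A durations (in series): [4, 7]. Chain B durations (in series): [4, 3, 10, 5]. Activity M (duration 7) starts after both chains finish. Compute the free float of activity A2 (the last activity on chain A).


ES(A2) = sum of predecessors on chain A = 4
EF(A2) = ES + duration = 4 + 7 = 11
Successor of A2 is M. ES(M) = max(sum(A), sum(B)) = max(11, 22) = 22
Free float = ES(successor) - EF(current) = 22 - 11 = 11

11


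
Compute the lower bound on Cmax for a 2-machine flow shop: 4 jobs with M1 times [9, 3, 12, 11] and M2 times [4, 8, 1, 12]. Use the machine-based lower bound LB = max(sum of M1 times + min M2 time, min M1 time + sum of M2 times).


LB1 = sum(M1 times) + min(M2 times) = 35 + 1 = 36
LB2 = min(M1 times) + sum(M2 times) = 3 + 25 = 28
Lower bound = max(LB1, LB2) = max(36, 28) = 36

36


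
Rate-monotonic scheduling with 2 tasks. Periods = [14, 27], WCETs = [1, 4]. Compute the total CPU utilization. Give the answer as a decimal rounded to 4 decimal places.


Compute individual utilizations (exact fractions):
  Task 1: C/T = 1/14 (approx. 0.0714)
  Task 2: C/T = 4/27 (approx. 0.1481)
Total utilization U = 1/14 + 4/27 = 83/378
Rounded to 4 decimal places: U = 0.2196
RM (Liu & Layland) bound for 2 tasks = 0.828427; compare with U = 83/378 (approx. 0.219577)
U <= bound, so schedulable by RM sufficient condition.

0.2196


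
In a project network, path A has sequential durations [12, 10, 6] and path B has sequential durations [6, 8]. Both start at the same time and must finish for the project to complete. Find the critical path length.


Path A total = 12 + 10 + 6 = 28
Path B total = 6 + 8 = 14
Critical path = longest path = max(28, 14) = 28

28


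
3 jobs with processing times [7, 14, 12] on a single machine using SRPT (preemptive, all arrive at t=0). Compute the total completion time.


Since all jobs arrive at t=0, SRPT equals SPT ordering.
SPT order: [7, 12, 14]
Completion times:
  Job 1: p=7, C=7
  Job 2: p=12, C=19
  Job 3: p=14, C=33
Total completion time = 7 + 19 + 33 = 59

59


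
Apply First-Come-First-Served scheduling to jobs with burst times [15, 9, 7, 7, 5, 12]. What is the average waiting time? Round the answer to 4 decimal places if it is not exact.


FCFS order (as given): [15, 9, 7, 7, 5, 12]
Waiting times:
  Job 1: wait = 0
  Job 2: wait = 15
  Job 3: wait = 24
  Job 4: wait = 31
  Job 5: wait = 38
  Job 6: wait = 43
Sum of waiting times = 151
Average waiting time = 151/6 = 25.1667

25.1667


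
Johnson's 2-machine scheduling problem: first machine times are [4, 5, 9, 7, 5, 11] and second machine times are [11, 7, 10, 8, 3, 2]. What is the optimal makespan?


Apply Johnson's rule:
  Group 1 (a <= b): [(1, 4, 11), (2, 5, 7), (4, 7, 8), (3, 9, 10)]
  Group 2 (a > b): [(5, 5, 3), (6, 11, 2)]
Optimal job order: [1, 2, 4, 3, 5, 6]
Schedule:
  Job 1: M1 done at 4, M2 done at 15
  Job 2: M1 done at 9, M2 done at 22
  Job 4: M1 done at 16, M2 done at 30
  Job 3: M1 done at 25, M2 done at 40
  Job 5: M1 done at 30, M2 done at 43
  Job 6: M1 done at 41, M2 done at 45
Makespan = 45

45


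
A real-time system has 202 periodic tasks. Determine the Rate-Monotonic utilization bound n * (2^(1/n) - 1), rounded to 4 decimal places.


Compute 2^(1/202) = 1.0034373158
Subtract 1: 1.0034373158 - 1 = 0.0034373158
Multiply by n: 202 * 0.0034373158 = 0.6943377916
Round to 4 dp: 0.6943

0.6943


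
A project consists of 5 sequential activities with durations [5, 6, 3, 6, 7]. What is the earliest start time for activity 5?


Activity 5 starts after activities 1 through 4 complete.
Predecessor durations: [5, 6, 3, 6]
ES = 5 + 6 + 3 + 6 = 20

20


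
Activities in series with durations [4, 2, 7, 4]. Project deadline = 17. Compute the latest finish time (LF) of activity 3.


LF(activity 3) = deadline - sum of successor durations
Successors: activities 4 through 4 with durations [4]
Sum of successor durations = 4
LF = 17 - 4 = 13

13


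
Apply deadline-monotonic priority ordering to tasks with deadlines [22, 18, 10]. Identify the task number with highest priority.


Sort tasks by relative deadline (ascending):
  Task 3: deadline = 10
  Task 2: deadline = 18
  Task 1: deadline = 22
Priority order (highest first): [3, 2, 1]
Highest priority task = 3

3


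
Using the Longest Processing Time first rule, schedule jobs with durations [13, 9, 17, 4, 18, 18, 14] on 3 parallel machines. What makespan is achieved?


Sort jobs in decreasing order (LPT): [18, 18, 17, 14, 13, 9, 4]
Assign each job to the least loaded machine:
  Machine 1: jobs [18, 13], load = 31
  Machine 2: jobs [18, 9, 4], load = 31
  Machine 3: jobs [17, 14], load = 31
Makespan = max load = 31

31


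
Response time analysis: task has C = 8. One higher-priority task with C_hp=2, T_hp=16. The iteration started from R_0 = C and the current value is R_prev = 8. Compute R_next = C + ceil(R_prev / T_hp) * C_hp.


R_next = C + ceil(R_prev / T_hp) * C_hp
ceil(8 / 16) = ceil(0.5) = 1
Interference = 1 * 2 = 2
R_next = 8 + 2 = 10

10


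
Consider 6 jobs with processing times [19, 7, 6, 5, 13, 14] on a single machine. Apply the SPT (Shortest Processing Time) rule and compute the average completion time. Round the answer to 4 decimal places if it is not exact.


Sort jobs by processing time (SPT order): [5, 6, 7, 13, 14, 19]
Compute completion times sequentially:
  Job 1: processing = 5, completes at 5
  Job 2: processing = 6, completes at 11
  Job 3: processing = 7, completes at 18
  Job 4: processing = 13, completes at 31
  Job 5: processing = 14, completes at 45
  Job 6: processing = 19, completes at 64
Sum of completion times = 174
Average completion time = 174/6 = 29.0

29.0


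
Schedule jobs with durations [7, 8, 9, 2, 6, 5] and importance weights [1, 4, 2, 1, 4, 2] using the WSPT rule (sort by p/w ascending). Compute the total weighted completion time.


Compute p/w ratios and sort ascending (WSPT): [(6, 4), (8, 4), (2, 1), (5, 2), (9, 2), (7, 1)]
Compute weighted completion times:
  Job (p=6,w=4): C=6, w*C=4*6=24
  Job (p=8,w=4): C=14, w*C=4*14=56
  Job (p=2,w=1): C=16, w*C=1*16=16
  Job (p=5,w=2): C=21, w*C=2*21=42
  Job (p=9,w=2): C=30, w*C=2*30=60
  Job (p=7,w=1): C=37, w*C=1*37=37
Total weighted completion time = 235

235


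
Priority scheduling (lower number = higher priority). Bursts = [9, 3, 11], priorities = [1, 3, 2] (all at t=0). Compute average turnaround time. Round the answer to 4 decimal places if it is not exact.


Sort by priority (ascending = highest first):
Order: [(1, 9), (2, 11), (3, 3)]
Completion times:
  Priority 1, burst=9, C=9
  Priority 2, burst=11, C=20
  Priority 3, burst=3, C=23
Average turnaround = 52/3 = 17.3333

17.3333


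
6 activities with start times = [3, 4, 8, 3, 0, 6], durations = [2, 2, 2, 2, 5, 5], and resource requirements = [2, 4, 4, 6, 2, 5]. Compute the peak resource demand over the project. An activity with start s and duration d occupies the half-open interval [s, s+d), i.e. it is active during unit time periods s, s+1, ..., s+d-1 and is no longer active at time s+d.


Each activity i is active on [start_i, start_i + duration_i).
Compute total resource usage per time slot:
  t=0: active resources = [2], total = 2
  t=1: active resources = [2], total = 2
  t=2: active resources = [2], total = 2
  t=3: active resources = [2, 6, 2], total = 10
  t=4: active resources = [2, 4, 6, 2], total = 14
  t=5: active resources = [4], total = 4
  t=6: active resources = [5], total = 5
  t=7: active resources = [5], total = 5
  t=8: active resources = [4, 5], total = 9
  t=9: active resources = [4, 5], total = 9
  t=10: active resources = [5], total = 5
Peak resource demand = 14

14


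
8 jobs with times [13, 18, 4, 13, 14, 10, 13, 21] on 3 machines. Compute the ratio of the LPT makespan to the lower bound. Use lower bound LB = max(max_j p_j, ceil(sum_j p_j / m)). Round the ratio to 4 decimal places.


LPT order: [21, 18, 14, 13, 13, 13, 10, 4]
Machine loads after assignment: [34, 35, 37]
LPT makespan = 37
Lower bound = max(max_job, ceil(total/3)) = max(21, 36) = 36
Ratio = 37 / 36 = 1.0278

1.0278


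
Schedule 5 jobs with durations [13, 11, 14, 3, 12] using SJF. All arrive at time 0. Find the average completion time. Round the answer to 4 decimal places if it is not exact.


SJF order (ascending): [3, 11, 12, 13, 14]
Completion times:
  Job 1: burst=3, C=3
  Job 2: burst=11, C=14
  Job 3: burst=12, C=26
  Job 4: burst=13, C=39
  Job 5: burst=14, C=53
Average completion = 135/5 = 27.0

27.0


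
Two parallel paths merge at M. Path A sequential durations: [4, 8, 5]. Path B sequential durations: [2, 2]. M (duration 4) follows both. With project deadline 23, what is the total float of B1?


Forward pass: ES(B1) = sum of predecessors on chain B = 0
EF = ES + duration = 0 + 2 = 2
Backward pass: LF(M) = deadline = 23; LS(M) = 23 - 4 = 19
LF(B1) = LS(M) - sum(successors on chain B) = 19 - 2 = 17
LS = LF - duration = 17 - 2 = 15
Total float = LS - ES = 15 - 0 = 15

15


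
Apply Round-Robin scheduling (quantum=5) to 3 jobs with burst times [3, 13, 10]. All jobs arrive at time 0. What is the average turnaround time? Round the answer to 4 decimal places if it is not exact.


Time quantum = 5
Execution trace:
  J1 runs 3 units, time = 3
  J2 runs 5 units, time = 8
  J3 runs 5 units, time = 13
  J2 runs 5 units, time = 18
  J3 runs 5 units, time = 23
  J2 runs 3 units, time = 26
Finish times: [3, 26, 23]
Average turnaround = 52/3 = 17.3333

17.3333


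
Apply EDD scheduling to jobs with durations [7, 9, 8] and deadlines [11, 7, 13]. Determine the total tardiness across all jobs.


Sort by due date (EDD order): [(9, 7), (7, 11), (8, 13)]
Compute completion times and tardiness:
  Job 1: p=9, d=7, C=9, tardiness=max(0,9-7)=2
  Job 2: p=7, d=11, C=16, tardiness=max(0,16-11)=5
  Job 3: p=8, d=13, C=24, tardiness=max(0,24-13)=11
Total tardiness = 18

18


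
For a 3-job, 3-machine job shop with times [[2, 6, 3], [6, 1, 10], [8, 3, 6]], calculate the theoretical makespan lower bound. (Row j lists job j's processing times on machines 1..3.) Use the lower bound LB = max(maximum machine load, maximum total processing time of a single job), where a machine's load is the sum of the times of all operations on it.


Machine loads:
  Machine 1: 2 + 6 + 8 = 16
  Machine 2: 6 + 1 + 3 = 10
  Machine 3: 3 + 10 + 6 = 19
Max machine load = 19
Job totals:
  Job 1: 11
  Job 2: 17
  Job 3: 17
Max job total = 17
Lower bound = max(19, 17) = 19

19


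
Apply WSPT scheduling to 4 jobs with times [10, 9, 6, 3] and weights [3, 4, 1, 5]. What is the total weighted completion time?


Compute p/w ratios and sort ascending (WSPT): [(3, 5), (9, 4), (10, 3), (6, 1)]
Compute weighted completion times:
  Job (p=3,w=5): C=3, w*C=5*3=15
  Job (p=9,w=4): C=12, w*C=4*12=48
  Job (p=10,w=3): C=22, w*C=3*22=66
  Job (p=6,w=1): C=28, w*C=1*28=28
Total weighted completion time = 157

157


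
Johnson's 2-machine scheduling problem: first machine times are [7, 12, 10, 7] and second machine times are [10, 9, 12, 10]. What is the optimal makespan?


Apply Johnson's rule:
  Group 1 (a <= b): [(1, 7, 10), (4, 7, 10), (3, 10, 12)]
  Group 2 (a > b): [(2, 12, 9)]
Optimal job order: [1, 4, 3, 2]
Schedule:
  Job 1: M1 done at 7, M2 done at 17
  Job 4: M1 done at 14, M2 done at 27
  Job 3: M1 done at 24, M2 done at 39
  Job 2: M1 done at 36, M2 done at 48
Makespan = 48

48


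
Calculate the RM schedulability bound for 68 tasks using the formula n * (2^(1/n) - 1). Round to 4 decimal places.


Compute 2^(1/68) = 1.0102454700
Subtract 1: 1.0102454700 - 1 = 0.0102454700
Multiply by n: 68 * 0.0102454700 = 0.6966919600
Round to 4 dp: 0.6967

0.6967


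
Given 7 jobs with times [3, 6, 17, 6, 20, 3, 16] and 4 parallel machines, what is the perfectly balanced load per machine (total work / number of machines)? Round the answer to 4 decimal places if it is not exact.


Total processing time = 3 + 6 + 17 + 6 + 20 + 3 + 16 = 71
Number of machines = 4
Ideal balanced load = 71 / 4 = 17.75

17.75


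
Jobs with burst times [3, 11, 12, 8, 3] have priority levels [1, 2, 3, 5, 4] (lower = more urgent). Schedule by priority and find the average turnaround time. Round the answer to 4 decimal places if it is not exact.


Sort by priority (ascending = highest first):
Order: [(1, 3), (2, 11), (3, 12), (4, 3), (5, 8)]
Completion times:
  Priority 1, burst=3, C=3
  Priority 2, burst=11, C=14
  Priority 3, burst=12, C=26
  Priority 4, burst=3, C=29
  Priority 5, burst=8, C=37
Average turnaround = 109/5 = 21.8

21.8


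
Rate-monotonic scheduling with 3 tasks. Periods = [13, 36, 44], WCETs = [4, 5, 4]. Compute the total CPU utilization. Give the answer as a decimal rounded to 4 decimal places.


Compute individual utilizations (exact fractions):
  Task 1: C/T = 4/13 (approx. 0.3077)
  Task 2: C/T = 5/36 (approx. 0.1389)
  Task 3: C/T = 4/44 = 1/11 (approx. 0.0909)
Total utilization U = 4/13 + 5/36 + 1/11 = 2767/5148
Rounded to 4 decimal places: U = 0.5375
RM (Liu & Layland) bound for 3 tasks = 0.779763; compare with U = 2767/5148 (approx. 0.537490)
U <= bound, so schedulable by RM sufficient condition.

0.5375


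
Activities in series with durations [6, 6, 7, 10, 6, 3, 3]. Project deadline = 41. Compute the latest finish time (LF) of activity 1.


LF(activity 1) = deadline - sum of successor durations
Successors: activities 2 through 7 with durations [6, 7, 10, 6, 3, 3]
Sum of successor durations = 35
LF = 41 - 35 = 6

6


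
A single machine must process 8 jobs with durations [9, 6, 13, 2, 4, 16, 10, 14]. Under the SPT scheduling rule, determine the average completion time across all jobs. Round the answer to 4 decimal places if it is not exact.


Sort jobs by processing time (SPT order): [2, 4, 6, 9, 10, 13, 14, 16]
Compute completion times sequentially:
  Job 1: processing = 2, completes at 2
  Job 2: processing = 4, completes at 6
  Job 3: processing = 6, completes at 12
  Job 4: processing = 9, completes at 21
  Job 5: processing = 10, completes at 31
  Job 6: processing = 13, completes at 44
  Job 7: processing = 14, completes at 58
  Job 8: processing = 16, completes at 74
Sum of completion times = 248
Average completion time = 248/8 = 31.0

31.0


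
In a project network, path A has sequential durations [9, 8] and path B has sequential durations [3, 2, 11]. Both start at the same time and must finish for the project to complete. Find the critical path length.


Path A total = 9 + 8 = 17
Path B total = 3 + 2 + 11 = 16
Critical path = longest path = max(17, 16) = 17

17


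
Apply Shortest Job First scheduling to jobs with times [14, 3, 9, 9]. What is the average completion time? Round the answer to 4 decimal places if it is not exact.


SJF order (ascending): [3, 9, 9, 14]
Completion times:
  Job 1: burst=3, C=3
  Job 2: burst=9, C=12
  Job 3: burst=9, C=21
  Job 4: burst=14, C=35
Average completion = 71/4 = 17.75

17.75


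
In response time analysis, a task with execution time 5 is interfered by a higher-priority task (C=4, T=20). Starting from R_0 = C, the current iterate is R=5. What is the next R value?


R_next = C + ceil(R_prev / T_hp) * C_hp
ceil(5 / 20) = ceil(0.25) = 1
Interference = 1 * 4 = 4
R_next = 5 + 4 = 9

9


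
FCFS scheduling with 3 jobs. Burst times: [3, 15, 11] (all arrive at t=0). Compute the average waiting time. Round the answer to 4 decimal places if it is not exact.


FCFS order (as given): [3, 15, 11]
Waiting times:
  Job 1: wait = 0
  Job 2: wait = 3
  Job 3: wait = 18
Sum of waiting times = 21
Average waiting time = 21/3 = 7.0

7.0


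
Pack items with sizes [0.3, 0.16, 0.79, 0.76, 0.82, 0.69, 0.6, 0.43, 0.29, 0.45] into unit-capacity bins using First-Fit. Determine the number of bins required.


Place items sequentially using First-Fit:
  Item 0.3 -> new Bin 1
  Item 0.16 -> Bin 1 (now 0.46)
  Item 0.79 -> new Bin 2
  Item 0.76 -> new Bin 3
  Item 0.82 -> new Bin 4
  Item 0.69 -> new Bin 5
  Item 0.6 -> new Bin 6
  Item 0.43 -> Bin 1 (now 0.89)
  Item 0.29 -> Bin 5 (now 0.98)
  Item 0.45 -> new Bin 7
Total bins used = 7

7


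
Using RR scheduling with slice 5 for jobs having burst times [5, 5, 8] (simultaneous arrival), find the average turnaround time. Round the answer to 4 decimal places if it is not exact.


Time quantum = 5
Execution trace:
  J1 runs 5 units, time = 5
  J2 runs 5 units, time = 10
  J3 runs 5 units, time = 15
  J3 runs 3 units, time = 18
Finish times: [5, 10, 18]
Average turnaround = 33/3 = 11.0

11.0


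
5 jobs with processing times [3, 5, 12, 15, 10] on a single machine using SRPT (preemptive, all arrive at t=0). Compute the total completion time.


Since all jobs arrive at t=0, SRPT equals SPT ordering.
SPT order: [3, 5, 10, 12, 15]
Completion times:
  Job 1: p=3, C=3
  Job 2: p=5, C=8
  Job 3: p=10, C=18
  Job 4: p=12, C=30
  Job 5: p=15, C=45
Total completion time = 3 + 8 + 18 + 30 + 45 = 104

104


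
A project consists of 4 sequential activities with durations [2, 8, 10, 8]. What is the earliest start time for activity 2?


Activity 2 starts after activities 1 through 1 complete.
Predecessor durations: [2]
ES = 2 = 2

2


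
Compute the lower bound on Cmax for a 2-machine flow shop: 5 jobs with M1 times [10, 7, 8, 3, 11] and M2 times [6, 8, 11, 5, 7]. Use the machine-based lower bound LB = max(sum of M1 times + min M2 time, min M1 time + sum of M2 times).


LB1 = sum(M1 times) + min(M2 times) = 39 + 5 = 44
LB2 = min(M1 times) + sum(M2 times) = 3 + 37 = 40
Lower bound = max(LB1, LB2) = max(44, 40) = 44

44


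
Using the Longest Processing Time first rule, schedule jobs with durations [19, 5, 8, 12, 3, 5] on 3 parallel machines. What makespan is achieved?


Sort jobs in decreasing order (LPT): [19, 12, 8, 5, 5, 3]
Assign each job to the least loaded machine:
  Machine 1: jobs [19], load = 19
  Machine 2: jobs [12, 5], load = 17
  Machine 3: jobs [8, 5, 3], load = 16
Makespan = max load = 19

19


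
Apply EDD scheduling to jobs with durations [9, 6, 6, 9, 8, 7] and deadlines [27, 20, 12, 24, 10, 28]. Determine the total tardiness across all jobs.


Sort by due date (EDD order): [(8, 10), (6, 12), (6, 20), (9, 24), (9, 27), (7, 28)]
Compute completion times and tardiness:
  Job 1: p=8, d=10, C=8, tardiness=max(0,8-10)=0
  Job 2: p=6, d=12, C=14, tardiness=max(0,14-12)=2
  Job 3: p=6, d=20, C=20, tardiness=max(0,20-20)=0
  Job 4: p=9, d=24, C=29, tardiness=max(0,29-24)=5
  Job 5: p=9, d=27, C=38, tardiness=max(0,38-27)=11
  Job 6: p=7, d=28, C=45, tardiness=max(0,45-28)=17
Total tardiness = 35

35


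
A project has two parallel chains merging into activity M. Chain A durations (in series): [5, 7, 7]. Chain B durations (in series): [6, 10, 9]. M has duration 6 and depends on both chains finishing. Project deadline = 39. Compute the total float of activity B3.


Forward pass: ES(B3) = sum of predecessors on chain B = 16
EF = ES + duration = 16 + 9 = 25
Backward pass: LF(M) = deadline = 39; LS(M) = 39 - 6 = 33
LF(B3) = LS(M) - sum(successors on chain B) = 33 - 0 = 33
LS = LF - duration = 33 - 9 = 24
Total float = LS - ES = 24 - 16 = 8

8


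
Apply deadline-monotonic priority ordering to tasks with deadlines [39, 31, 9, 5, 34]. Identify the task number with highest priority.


Sort tasks by relative deadline (ascending):
  Task 4: deadline = 5
  Task 3: deadline = 9
  Task 2: deadline = 31
  Task 5: deadline = 34
  Task 1: deadline = 39
Priority order (highest first): [4, 3, 2, 5, 1]
Highest priority task = 4

4


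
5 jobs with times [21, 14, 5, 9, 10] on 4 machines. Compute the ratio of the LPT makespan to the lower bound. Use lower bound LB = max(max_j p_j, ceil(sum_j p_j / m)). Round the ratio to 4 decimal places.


LPT order: [21, 14, 10, 9, 5]
Machine loads after assignment: [21, 14, 10, 14]
LPT makespan = 21
Lower bound = max(max_job, ceil(total/4)) = max(21, 15) = 21
Ratio = 21 / 21 = 1.0

1.0


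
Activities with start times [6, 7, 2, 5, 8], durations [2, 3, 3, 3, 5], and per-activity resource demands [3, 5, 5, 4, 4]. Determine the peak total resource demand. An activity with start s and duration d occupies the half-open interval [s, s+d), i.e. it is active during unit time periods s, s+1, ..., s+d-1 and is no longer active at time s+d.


Each activity i is active on [start_i, start_i + duration_i).
Compute total resource usage per time slot:
  t=0: active resources = [], total = 0
  t=1: active resources = [], total = 0
  t=2: active resources = [5], total = 5
  t=3: active resources = [5], total = 5
  t=4: active resources = [5], total = 5
  t=5: active resources = [4], total = 4
  t=6: active resources = [3, 4], total = 7
  t=7: active resources = [3, 5, 4], total = 12
  t=8: active resources = [5, 4], total = 9
  t=9: active resources = [5, 4], total = 9
  t=10: active resources = [4], total = 4
  t=11: active resources = [4], total = 4
  t=12: active resources = [4], total = 4
Peak resource demand = 12

12


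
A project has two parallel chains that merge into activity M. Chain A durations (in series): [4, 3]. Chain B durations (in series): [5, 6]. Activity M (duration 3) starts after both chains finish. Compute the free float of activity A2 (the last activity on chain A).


ES(A2) = sum of predecessors on chain A = 4
EF(A2) = ES + duration = 4 + 3 = 7
Successor of A2 is M. ES(M) = max(sum(A), sum(B)) = max(7, 11) = 11
Free float = ES(successor) - EF(current) = 11 - 7 = 4

4


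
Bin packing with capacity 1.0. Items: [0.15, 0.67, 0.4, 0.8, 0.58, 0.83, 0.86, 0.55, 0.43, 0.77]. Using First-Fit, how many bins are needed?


Place items sequentially using First-Fit:
  Item 0.15 -> new Bin 1
  Item 0.67 -> Bin 1 (now 0.82)
  Item 0.4 -> new Bin 2
  Item 0.8 -> new Bin 3
  Item 0.58 -> Bin 2 (now 0.98)
  Item 0.83 -> new Bin 4
  Item 0.86 -> new Bin 5
  Item 0.55 -> new Bin 6
  Item 0.43 -> Bin 6 (now 0.98)
  Item 0.77 -> new Bin 7
Total bins used = 7

7


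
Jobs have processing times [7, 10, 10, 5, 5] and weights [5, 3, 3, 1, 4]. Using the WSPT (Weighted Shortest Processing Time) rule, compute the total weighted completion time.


Compute p/w ratios and sort ascending (WSPT): [(5, 4), (7, 5), (10, 3), (10, 3), (5, 1)]
Compute weighted completion times:
  Job (p=5,w=4): C=5, w*C=4*5=20
  Job (p=7,w=5): C=12, w*C=5*12=60
  Job (p=10,w=3): C=22, w*C=3*22=66
  Job (p=10,w=3): C=32, w*C=3*32=96
  Job (p=5,w=1): C=37, w*C=1*37=37
Total weighted completion time = 279

279


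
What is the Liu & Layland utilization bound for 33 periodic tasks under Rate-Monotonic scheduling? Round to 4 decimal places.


Compute 2^(1/33) = 1.0212266063
Subtract 1: 1.0212266063 - 1 = 0.0212266063
Multiply by n: 33 * 0.0212266063 = 0.7004780079
Round to 4 dp: 0.7005

0.7005


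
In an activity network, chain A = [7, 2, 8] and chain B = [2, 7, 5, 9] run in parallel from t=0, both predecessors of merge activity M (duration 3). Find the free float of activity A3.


ES(A3) = sum of predecessors on chain A = 9
EF(A3) = ES + duration = 9 + 8 = 17
Successor of A3 is M. ES(M) = max(sum(A), sum(B)) = max(17, 23) = 23
Free float = ES(successor) - EF(current) = 23 - 17 = 6

6


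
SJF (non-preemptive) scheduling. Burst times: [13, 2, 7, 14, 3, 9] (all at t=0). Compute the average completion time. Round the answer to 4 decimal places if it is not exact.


SJF order (ascending): [2, 3, 7, 9, 13, 14]
Completion times:
  Job 1: burst=2, C=2
  Job 2: burst=3, C=5
  Job 3: burst=7, C=12
  Job 4: burst=9, C=21
  Job 5: burst=13, C=34
  Job 6: burst=14, C=48
Average completion = 122/6 = 20.3333

20.3333


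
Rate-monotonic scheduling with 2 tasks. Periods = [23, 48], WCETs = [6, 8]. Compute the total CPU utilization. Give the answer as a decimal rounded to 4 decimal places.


Compute individual utilizations (exact fractions):
  Task 1: C/T = 6/23 (approx. 0.2609)
  Task 2: C/T = 8/48 = 1/6 (approx. 0.1667)
Total utilization U = 6/23 + 1/6 = 59/138
Rounded to 4 decimal places: U = 0.4275
RM (Liu & Layland) bound for 2 tasks = 0.828427; compare with U = 59/138 (approx. 0.427536)
U <= bound, so schedulable by RM sufficient condition.

0.4275


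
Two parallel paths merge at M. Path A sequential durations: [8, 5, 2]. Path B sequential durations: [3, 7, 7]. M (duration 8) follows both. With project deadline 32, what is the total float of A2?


Forward pass: ES(A2) = sum of predecessors on chain A = 8
EF = ES + duration = 8 + 5 = 13
Backward pass: LF(M) = deadline = 32; LS(M) = 32 - 8 = 24
LF(A2) = LS(M) - sum(successors on chain A) = 24 - 2 = 22
LS = LF - duration = 22 - 5 = 17
Total float = LS - ES = 17 - 8 = 9

9


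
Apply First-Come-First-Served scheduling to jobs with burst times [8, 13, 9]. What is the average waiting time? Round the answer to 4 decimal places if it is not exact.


FCFS order (as given): [8, 13, 9]
Waiting times:
  Job 1: wait = 0
  Job 2: wait = 8
  Job 3: wait = 21
Sum of waiting times = 29
Average waiting time = 29/3 = 9.6667

9.6667


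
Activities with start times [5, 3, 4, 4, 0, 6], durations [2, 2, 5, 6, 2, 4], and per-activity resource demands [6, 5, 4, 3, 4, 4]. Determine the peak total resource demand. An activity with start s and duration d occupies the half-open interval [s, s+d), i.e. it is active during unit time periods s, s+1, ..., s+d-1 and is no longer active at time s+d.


Each activity i is active on [start_i, start_i + duration_i).
Compute total resource usage per time slot:
  t=0: active resources = [4], total = 4
  t=1: active resources = [4], total = 4
  t=2: active resources = [], total = 0
  t=3: active resources = [5], total = 5
  t=4: active resources = [5, 4, 3], total = 12
  t=5: active resources = [6, 4, 3], total = 13
  t=6: active resources = [6, 4, 3, 4], total = 17
  t=7: active resources = [4, 3, 4], total = 11
  t=8: active resources = [4, 3, 4], total = 11
  t=9: active resources = [3, 4], total = 7
Peak resource demand = 17

17


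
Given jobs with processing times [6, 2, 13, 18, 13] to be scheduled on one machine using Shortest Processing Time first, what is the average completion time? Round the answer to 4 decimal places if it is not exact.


Sort jobs by processing time (SPT order): [2, 6, 13, 13, 18]
Compute completion times sequentially:
  Job 1: processing = 2, completes at 2
  Job 2: processing = 6, completes at 8
  Job 3: processing = 13, completes at 21
  Job 4: processing = 13, completes at 34
  Job 5: processing = 18, completes at 52
Sum of completion times = 117
Average completion time = 117/5 = 23.4

23.4
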